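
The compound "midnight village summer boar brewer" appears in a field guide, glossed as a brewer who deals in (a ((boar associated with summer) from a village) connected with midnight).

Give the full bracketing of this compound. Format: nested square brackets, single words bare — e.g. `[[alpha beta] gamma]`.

Overall it is a kind of brewer; the modifier is "midnight village summer boar".
Within "midnight village summer boar", the head is "boar" (specifically "village summer boar") and the modifier is "midnight".
Within "village summer boar", the head is "boar" (specifically "summer boar") and the modifier is "village".
Within "summer boar", the head is "boar" and the modifier is "summer".
Putting it together: [[midnight [village [summer boar]]] brewer].

[[midnight [village [summer boar]]] brewer]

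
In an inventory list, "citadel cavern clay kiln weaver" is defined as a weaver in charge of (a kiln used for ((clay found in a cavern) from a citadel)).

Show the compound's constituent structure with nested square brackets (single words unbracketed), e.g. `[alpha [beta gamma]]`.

Overall it is a kind of weaver; the modifier is "citadel cavern clay kiln".
Within "citadel cavern clay kiln", the head is "kiln" and the modifier is "citadel cavern clay".
Within "citadel cavern clay", the head is "clay" (specifically "cavern clay") and the modifier is "citadel".
Within "cavern clay", the head is "clay" and the modifier is "cavern".
So the structure is [[[citadel [cavern clay]] kiln] weaver].

[[[citadel [cavern clay]] kiln] weaver]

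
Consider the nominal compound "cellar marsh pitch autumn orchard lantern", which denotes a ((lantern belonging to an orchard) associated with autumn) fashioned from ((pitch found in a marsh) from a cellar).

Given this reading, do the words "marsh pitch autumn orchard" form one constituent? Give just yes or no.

no

The top-level split is [cellar marsh pitch] [autumn orchard lantern]; the full structure is [[cellar [marsh pitch]] [autumn [orchard lantern]]].
"marsh pitch autumn orchard" straddles a constituent boundary, so it is not a single unit.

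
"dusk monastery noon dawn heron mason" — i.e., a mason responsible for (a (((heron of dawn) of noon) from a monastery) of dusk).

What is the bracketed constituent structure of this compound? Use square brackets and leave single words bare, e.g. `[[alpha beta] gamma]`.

Whole compound: head "mason", modifier "dusk monastery noon dawn heron".
"dusk monastery noon dawn heron" → head "heron" (specifically "monastery noon dawn heron"), modifier "dusk".
"monastery noon dawn heron" → head "heron" (specifically "noon dawn heron"), modifier "monastery".
"noon dawn heron" → head "heron" (specifically "dawn heron"), modifier "noon".
"dawn heron" → head "heron", modifier "dawn".
So the structure is [[dusk [monastery [noon [dawn heron]]]] mason].

[[dusk [monastery [noon [dawn heron]]]] mason]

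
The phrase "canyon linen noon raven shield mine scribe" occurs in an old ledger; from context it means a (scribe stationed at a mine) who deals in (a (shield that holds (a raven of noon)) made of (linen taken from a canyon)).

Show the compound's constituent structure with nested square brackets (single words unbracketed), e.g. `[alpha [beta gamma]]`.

[[[canyon linen] [[noon raven] shield]] [mine scribe]]

Whole compound: head "scribe" (specifically "mine scribe"), modifier "canyon linen noon raven shield".
Inside "canyon linen noon raven shield": head "shield" (specifically "noon raven shield"), modifier "canyon linen".
Inside "canyon linen": head "linen", modifier "canyon".
Inside "noon raven shield": head "shield", modifier "noon raven".
Inside "noon raven": head "raven", modifier "noon".
Inside "mine scribe": head "scribe", modifier "mine".
So the structure is [[[canyon linen] [[noon raven] shield]] [mine scribe]].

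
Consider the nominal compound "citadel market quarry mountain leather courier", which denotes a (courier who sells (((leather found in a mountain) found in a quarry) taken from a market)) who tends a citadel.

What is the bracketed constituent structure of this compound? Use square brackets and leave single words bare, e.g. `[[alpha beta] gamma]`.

[citadel [[market [quarry [mountain leather]]] courier]]

Whole compound: head "courier" (specifically "market quarry mountain leather courier"), modifier "citadel".
"market quarry mountain leather courier" → head "courier", modifier "market quarry mountain leather".
"market quarry mountain leather" → head "leather" (specifically "quarry mountain leather"), modifier "market".
"quarry mountain leather" → head "leather" (specifically "mountain leather"), modifier "quarry".
"mountain leather" → head "leather", modifier "mountain".
Putting it together: [citadel [[market [quarry [mountain leather]]] courier]].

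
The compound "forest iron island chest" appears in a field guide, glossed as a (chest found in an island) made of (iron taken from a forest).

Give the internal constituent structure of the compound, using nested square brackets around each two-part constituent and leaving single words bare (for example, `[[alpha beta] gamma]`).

Whole compound: head "chest" (specifically "island chest"), modifier "forest iron".
"forest iron" → head "iron", modifier "forest".
"island chest" → head "chest", modifier "island".
Assembled: [[forest iron] [island chest]].

[[forest iron] [island chest]]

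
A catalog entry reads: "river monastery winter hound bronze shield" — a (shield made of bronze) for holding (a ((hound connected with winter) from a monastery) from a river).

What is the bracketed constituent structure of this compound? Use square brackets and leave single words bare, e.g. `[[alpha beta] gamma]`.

[[river [monastery [winter hound]]] [bronze shield]]

At the top level: head "shield" (specifically "bronze shield"); modifier "river monastery winter hound".
Inside "river monastery winter hound": head "hound" (specifically "monastery winter hound"), modifier "river".
Inside "monastery winter hound": head "hound" (specifically "winter hound"), modifier "monastery".
Inside "winter hound": head "hound", modifier "winter".
Inside "bronze shield": head "shield", modifier "bronze".
Assembled: [[river [monastery [winter hound]]] [bronze shield]].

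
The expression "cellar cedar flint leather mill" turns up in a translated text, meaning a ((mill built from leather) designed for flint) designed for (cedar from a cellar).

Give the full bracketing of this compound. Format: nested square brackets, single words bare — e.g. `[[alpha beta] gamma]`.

Whole compound: head "mill" (specifically "flint leather mill"), modifier "cellar cedar".
Within "cellar cedar", the head is "cedar" and the modifier is "cellar".
Within "flint leather mill", the head is "mill" (specifically "leather mill") and the modifier is "flint".
Within "leather mill", the head is "mill" and the modifier is "leather".
So the structure is [[cellar cedar] [flint [leather mill]]].

[[cellar cedar] [flint [leather mill]]]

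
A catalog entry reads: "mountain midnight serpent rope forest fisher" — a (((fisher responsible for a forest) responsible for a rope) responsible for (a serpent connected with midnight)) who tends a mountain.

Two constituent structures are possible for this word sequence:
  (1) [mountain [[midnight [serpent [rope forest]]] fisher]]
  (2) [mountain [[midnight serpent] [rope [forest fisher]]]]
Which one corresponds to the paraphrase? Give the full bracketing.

The paraphrase's head is the "fisher" part ("midnight serpent rope forest fisher"); its modifier is "mountain".
That top-level split, carried through the inner groups, gives [mountain [[midnight serpent] [rope [forest fisher]]]].

[mountain [[midnight serpent] [rope [forest fisher]]]]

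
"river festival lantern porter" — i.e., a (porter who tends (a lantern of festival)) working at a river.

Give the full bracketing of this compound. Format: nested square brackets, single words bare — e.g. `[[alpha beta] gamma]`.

[river [[festival lantern] porter]]

At the top level: head "porter" (specifically "festival lantern porter"); modifier "river".
"festival lantern porter" → head "porter", modifier "festival lantern".
"festival lantern" → head "lantern", modifier "festival".
Assembled: [river [[festival lantern] porter]].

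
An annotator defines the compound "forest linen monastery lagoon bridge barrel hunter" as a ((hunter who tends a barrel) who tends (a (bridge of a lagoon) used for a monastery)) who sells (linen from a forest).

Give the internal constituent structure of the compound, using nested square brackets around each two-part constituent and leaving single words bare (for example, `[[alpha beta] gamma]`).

[[forest linen] [[monastery [lagoon bridge]] [barrel hunter]]]

Whole compound: head "hunter" (specifically "monastery lagoon bridge barrel hunter"), modifier "forest linen".
Inside "forest linen": head "linen", modifier "forest".
Inside "monastery lagoon bridge barrel hunter": head "hunter" (specifically "barrel hunter"), modifier "monastery lagoon bridge".
Inside "monastery lagoon bridge": head "bridge" (specifically "lagoon bridge"), modifier "monastery".
Inside "lagoon bridge": head "bridge", modifier "lagoon".
Inside "barrel hunter": head "hunter", modifier "barrel".
Putting it together: [[forest linen] [[monastery [lagoon bridge]] [barrel hunter]]].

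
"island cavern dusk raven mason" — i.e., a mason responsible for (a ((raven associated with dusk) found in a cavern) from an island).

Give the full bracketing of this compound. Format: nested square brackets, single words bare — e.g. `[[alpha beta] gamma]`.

Overall it is a kind of mason; the modifier is "island cavern dusk raven".
Inside "island cavern dusk raven": head "raven" (specifically "cavern dusk raven"), modifier "island".
Inside "cavern dusk raven": head "raven" (specifically "dusk raven"), modifier "cavern".
Inside "dusk raven": head "raven", modifier "dusk".
Putting it together: [[island [cavern [dusk raven]]] mason].

[[island [cavern [dusk raven]]] mason]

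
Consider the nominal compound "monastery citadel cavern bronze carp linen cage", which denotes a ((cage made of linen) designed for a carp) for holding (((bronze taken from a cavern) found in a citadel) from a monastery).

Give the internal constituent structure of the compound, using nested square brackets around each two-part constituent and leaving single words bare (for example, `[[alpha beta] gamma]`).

[[monastery [citadel [cavern bronze]]] [carp [linen cage]]]

Whole compound: head "cage" (specifically "carp linen cage"), modifier "monastery citadel cavern bronze".
"monastery citadel cavern bronze" → head "bronze" (specifically "citadel cavern bronze"), modifier "monastery".
"citadel cavern bronze" → head "bronze" (specifically "cavern bronze"), modifier "citadel".
"cavern bronze" → head "bronze", modifier "cavern".
"carp linen cage" → head "cage" (specifically "linen cage"), modifier "carp".
"linen cage" → head "cage", modifier "linen".
Putting it together: [[monastery [citadel [cavern bronze]]] [carp [linen cage]]].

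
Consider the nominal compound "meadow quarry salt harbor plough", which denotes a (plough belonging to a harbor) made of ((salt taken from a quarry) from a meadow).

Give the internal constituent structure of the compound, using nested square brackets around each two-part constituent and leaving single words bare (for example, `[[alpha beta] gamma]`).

[[meadow [quarry salt]] [harbor plough]]

Overall it is a kind of plough (specifically "harbor plough"); the modifier is "meadow quarry salt".
Inside "meadow quarry salt": head "salt" (specifically "quarry salt"), modifier "meadow".
Inside "quarry salt": head "salt", modifier "quarry".
Inside "harbor plough": head "plough", modifier "harbor".
So the structure is [[meadow [quarry salt]] [harbor plough]].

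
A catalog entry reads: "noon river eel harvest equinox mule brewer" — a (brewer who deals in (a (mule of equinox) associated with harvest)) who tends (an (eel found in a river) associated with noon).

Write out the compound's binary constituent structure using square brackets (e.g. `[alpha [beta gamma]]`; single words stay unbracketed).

The outermost head in the paraphrase is "brewer" (specifically "harvest equinox mule brewer"), modified by "noon river eel".
"noon river eel" → head "eel" (specifically "river eel"), modifier "noon".
"river eel" → head "eel", modifier "river".
"harvest equinox mule brewer" → head "brewer", modifier "harvest equinox mule".
"harvest equinox mule" → head "mule" (specifically "equinox mule"), modifier "harvest".
"equinox mule" → head "mule", modifier "equinox".
Putting it together: [[noon [river eel]] [[harvest [equinox mule]] brewer]].

[[noon [river eel]] [[harvest [equinox mule]] brewer]]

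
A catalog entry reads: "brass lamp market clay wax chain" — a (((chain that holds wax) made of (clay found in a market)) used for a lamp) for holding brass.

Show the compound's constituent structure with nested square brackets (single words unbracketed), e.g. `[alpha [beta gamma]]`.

The outermost head in the paraphrase is "chain" (specifically "lamp market clay wax chain"), modified by "brass".
Within "lamp market clay wax chain", the head is "chain" (specifically "market clay wax chain") and the modifier is "lamp".
Within "market clay wax chain", the head is "chain" (specifically "wax chain") and the modifier is "market clay".
Within "market clay", the head is "clay" and the modifier is "market".
Within "wax chain", the head is "chain" and the modifier is "wax".
Assembled: [brass [lamp [[market clay] [wax chain]]]].

[brass [lamp [[market clay] [wax chain]]]]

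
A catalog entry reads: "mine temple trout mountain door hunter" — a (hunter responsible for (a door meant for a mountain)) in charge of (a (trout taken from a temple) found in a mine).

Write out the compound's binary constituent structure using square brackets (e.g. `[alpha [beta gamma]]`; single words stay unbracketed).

[[mine [temple trout]] [[mountain door] hunter]]

At the top level: head "hunter" (specifically "mountain door hunter"); modifier "mine temple trout".
Inside "mine temple trout": head "trout" (specifically "temple trout"), modifier "mine".
Inside "temple trout": head "trout", modifier "temple".
Inside "mountain door hunter": head "hunter", modifier "mountain door".
Inside "mountain door": head "door", modifier "mountain".
Putting it together: [[mine [temple trout]] [[mountain door] hunter]].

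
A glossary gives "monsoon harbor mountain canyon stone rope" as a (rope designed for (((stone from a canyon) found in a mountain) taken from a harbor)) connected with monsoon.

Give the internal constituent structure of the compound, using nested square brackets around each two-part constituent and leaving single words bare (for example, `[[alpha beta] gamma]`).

The outermost head in the paraphrase is "rope" (specifically "harbor mountain canyon stone rope"), modified by "monsoon".
Inside "harbor mountain canyon stone rope": head "rope", modifier "harbor mountain canyon stone".
Inside "harbor mountain canyon stone": head "stone" (specifically "mountain canyon stone"), modifier "harbor".
Inside "mountain canyon stone": head "stone" (specifically "canyon stone"), modifier "mountain".
Inside "canyon stone": head "stone", modifier "canyon".
Assembled: [monsoon [[harbor [mountain [canyon stone]]] rope]].

[monsoon [[harbor [mountain [canyon stone]]] rope]]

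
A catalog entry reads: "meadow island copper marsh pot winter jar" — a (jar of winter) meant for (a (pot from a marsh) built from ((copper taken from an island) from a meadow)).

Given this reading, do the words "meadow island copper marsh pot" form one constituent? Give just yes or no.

The paraphrase groups the words so that "meadow island copper marsh pot" is one unit: it corresponds to a single parenthesized sub-phrase.
The full structure is [[[meadow [island copper]] [marsh pot]] [winter jar]], in which [meadow island copper marsh pot] is a constituent.

yes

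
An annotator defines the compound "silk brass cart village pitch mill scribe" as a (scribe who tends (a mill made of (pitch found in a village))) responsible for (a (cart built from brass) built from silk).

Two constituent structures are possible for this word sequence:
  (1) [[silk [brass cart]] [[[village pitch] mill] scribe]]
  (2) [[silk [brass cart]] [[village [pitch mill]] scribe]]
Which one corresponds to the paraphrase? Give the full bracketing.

[[silk [brass cart]] [[[village pitch] mill] scribe]]

The paraphrase's head is the "scribe" part ("village pitch mill scribe"); its modifier is "silk brass cart".
That top-level split, carried through the inner groups, gives [[silk [brass cart]] [[[village pitch] mill] scribe]].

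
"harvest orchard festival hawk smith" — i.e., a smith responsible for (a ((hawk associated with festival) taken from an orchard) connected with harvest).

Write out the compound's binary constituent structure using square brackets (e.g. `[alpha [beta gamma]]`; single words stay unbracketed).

[[harvest [orchard [festival hawk]]] smith]

Whole compound: head "smith", modifier "harvest orchard festival hawk".
"harvest orchard festival hawk" → head "hawk" (specifically "orchard festival hawk"), modifier "harvest".
"orchard festival hawk" → head "hawk" (specifically "festival hawk"), modifier "orchard".
"festival hawk" → head "hawk", modifier "festival".
Putting it together: [[harvest [orchard [festival hawk]]] smith].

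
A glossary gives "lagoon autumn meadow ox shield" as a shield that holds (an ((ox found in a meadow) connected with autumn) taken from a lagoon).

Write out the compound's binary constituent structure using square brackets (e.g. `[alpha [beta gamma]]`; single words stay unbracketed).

The outermost head in the paraphrase is "shield", modified by "lagoon autumn meadow ox".
Inside "lagoon autumn meadow ox": head "ox" (specifically "autumn meadow ox"), modifier "lagoon".
Inside "autumn meadow ox": head "ox" (specifically "meadow ox"), modifier "autumn".
Inside "meadow ox": head "ox", modifier "meadow".
Assembled: [[lagoon [autumn [meadow ox]]] shield].

[[lagoon [autumn [meadow ox]]] shield]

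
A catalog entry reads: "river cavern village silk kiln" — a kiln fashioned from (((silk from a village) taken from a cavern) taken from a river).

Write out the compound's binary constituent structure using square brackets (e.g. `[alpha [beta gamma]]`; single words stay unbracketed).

At the top level: head "kiln"; modifier "river cavern village silk".
"river cavern village silk" → head "silk" (specifically "cavern village silk"), modifier "river".
"cavern village silk" → head "silk" (specifically "village silk"), modifier "cavern".
"village silk" → head "silk", modifier "village".
Putting it together: [[river [cavern [village silk]]] kiln].

[[river [cavern [village silk]]] kiln]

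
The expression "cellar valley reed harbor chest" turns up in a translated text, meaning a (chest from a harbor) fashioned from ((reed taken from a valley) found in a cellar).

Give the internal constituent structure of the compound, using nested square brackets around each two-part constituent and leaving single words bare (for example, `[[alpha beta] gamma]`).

Whole compound: head "chest" (specifically "harbor chest"), modifier "cellar valley reed".
"cellar valley reed" → head "reed" (specifically "valley reed"), modifier "cellar".
"valley reed" → head "reed", modifier "valley".
"harbor chest" → head "chest", modifier "harbor".
So the structure is [[cellar [valley reed]] [harbor chest]].

[[cellar [valley reed]] [harbor chest]]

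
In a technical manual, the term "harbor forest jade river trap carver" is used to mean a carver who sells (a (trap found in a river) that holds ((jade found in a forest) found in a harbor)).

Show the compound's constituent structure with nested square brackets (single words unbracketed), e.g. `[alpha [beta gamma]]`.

[[[harbor [forest jade]] [river trap]] carver]

Whole compound: head "carver", modifier "harbor forest jade river trap".
Inside "harbor forest jade river trap": head "trap" (specifically "river trap"), modifier "harbor forest jade".
Inside "harbor forest jade": head "jade" (specifically "forest jade"), modifier "harbor".
Inside "forest jade": head "jade", modifier "forest".
Inside "river trap": head "trap", modifier "river".
Assembled: [[[harbor [forest jade]] [river trap]] carver].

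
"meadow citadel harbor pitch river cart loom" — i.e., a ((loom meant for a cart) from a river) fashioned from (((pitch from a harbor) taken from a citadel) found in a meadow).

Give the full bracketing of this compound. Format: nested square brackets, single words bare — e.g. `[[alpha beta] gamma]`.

Overall it is a kind of loom (specifically "river cart loom"); the modifier is "meadow citadel harbor pitch".
Within "meadow citadel harbor pitch", the head is "pitch" (specifically "citadel harbor pitch") and the modifier is "meadow".
Within "citadel harbor pitch", the head is "pitch" (specifically "harbor pitch") and the modifier is "citadel".
Within "harbor pitch", the head is "pitch" and the modifier is "harbor".
Within "river cart loom", the head is "loom" (specifically "cart loom") and the modifier is "river".
Within "cart loom", the head is "loom" and the modifier is "cart".
Assembled: [[meadow [citadel [harbor pitch]]] [river [cart loom]]].

[[meadow [citadel [harbor pitch]]] [river [cart loom]]]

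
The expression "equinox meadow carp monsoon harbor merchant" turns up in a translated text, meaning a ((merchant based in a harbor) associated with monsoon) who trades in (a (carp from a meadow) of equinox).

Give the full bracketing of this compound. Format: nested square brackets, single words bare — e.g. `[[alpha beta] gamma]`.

The outermost head in the paraphrase is "merchant" (specifically "monsoon harbor merchant"), modified by "equinox meadow carp".
Within "equinox meadow carp", the head is "carp" (specifically "meadow carp") and the modifier is "equinox".
Within "meadow carp", the head is "carp" and the modifier is "meadow".
Within "monsoon harbor merchant", the head is "merchant" (specifically "harbor merchant") and the modifier is "monsoon".
Within "harbor merchant", the head is "merchant" and the modifier is "harbor".
Putting it together: [[equinox [meadow carp]] [monsoon [harbor merchant]]].

[[equinox [meadow carp]] [monsoon [harbor merchant]]]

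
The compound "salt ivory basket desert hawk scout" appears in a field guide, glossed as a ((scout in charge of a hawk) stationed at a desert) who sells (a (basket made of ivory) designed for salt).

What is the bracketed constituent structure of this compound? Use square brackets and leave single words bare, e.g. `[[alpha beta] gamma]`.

Whole compound: head "scout" (specifically "desert hawk scout"), modifier "salt ivory basket".
Within "salt ivory basket", the head is "basket" (specifically "ivory basket") and the modifier is "salt".
Within "ivory basket", the head is "basket" and the modifier is "ivory".
Within "desert hawk scout", the head is "scout" (specifically "hawk scout") and the modifier is "desert".
Within "hawk scout", the head is "scout" and the modifier is "hawk".
Assembled: [[salt [ivory basket]] [desert [hawk scout]]].

[[salt [ivory basket]] [desert [hawk scout]]]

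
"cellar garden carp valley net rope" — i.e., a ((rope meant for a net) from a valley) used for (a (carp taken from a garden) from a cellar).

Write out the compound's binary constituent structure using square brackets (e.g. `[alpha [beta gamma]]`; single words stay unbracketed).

At the top level: head "rope" (specifically "valley net rope"); modifier "cellar garden carp".
Within "cellar garden carp", the head is "carp" (specifically "garden carp") and the modifier is "cellar".
Within "garden carp", the head is "carp" and the modifier is "garden".
Within "valley net rope", the head is "rope" (specifically "net rope") and the modifier is "valley".
Within "net rope", the head is "rope" and the modifier is "net".
Assembled: [[cellar [garden carp]] [valley [net rope]]].

[[cellar [garden carp]] [valley [net rope]]]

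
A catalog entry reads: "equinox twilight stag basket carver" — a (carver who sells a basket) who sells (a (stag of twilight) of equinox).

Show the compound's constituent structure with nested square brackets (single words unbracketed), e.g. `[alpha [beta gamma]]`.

[[equinox [twilight stag]] [basket carver]]

Whole compound: head "carver" (specifically "basket carver"), modifier "equinox twilight stag".
Inside "equinox twilight stag": head "stag" (specifically "twilight stag"), modifier "equinox".
Inside "twilight stag": head "stag", modifier "twilight".
Inside "basket carver": head "carver", modifier "basket".
Putting it together: [[equinox [twilight stag]] [basket carver]].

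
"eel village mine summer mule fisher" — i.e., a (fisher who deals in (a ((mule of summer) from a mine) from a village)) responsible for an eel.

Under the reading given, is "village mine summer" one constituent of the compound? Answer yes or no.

no

The top-level split is [eel] [village mine summer mule fisher]; the full structure is [eel [[village [mine [summer mule]]] fisher]].
"village mine summer" straddles a constituent boundary, so it is not a single unit.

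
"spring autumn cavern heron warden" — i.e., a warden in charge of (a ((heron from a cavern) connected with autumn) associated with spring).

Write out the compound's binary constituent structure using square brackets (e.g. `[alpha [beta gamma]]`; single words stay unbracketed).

The outermost head in the paraphrase is "warden", modified by "spring autumn cavern heron".
Inside "spring autumn cavern heron": head "heron" (specifically "autumn cavern heron"), modifier "spring".
Inside "autumn cavern heron": head "heron" (specifically "cavern heron"), modifier "autumn".
Inside "cavern heron": head "heron", modifier "cavern".
Putting it together: [[spring [autumn [cavern heron]]] warden].

[[spring [autumn [cavern heron]]] warden]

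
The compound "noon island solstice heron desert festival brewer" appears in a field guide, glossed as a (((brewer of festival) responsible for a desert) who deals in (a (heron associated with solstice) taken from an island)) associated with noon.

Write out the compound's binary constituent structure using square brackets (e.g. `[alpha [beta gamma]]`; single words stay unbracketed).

[noon [[island [solstice heron]] [desert [festival brewer]]]]

At the top level: head "brewer" (specifically "island solstice heron desert festival brewer"); modifier "noon".
"island solstice heron desert festival brewer" → head "brewer" (specifically "desert festival brewer"), modifier "island solstice heron".
"island solstice heron" → head "heron" (specifically "solstice heron"), modifier "island".
"solstice heron" → head "heron", modifier "solstice".
"desert festival brewer" → head "brewer" (specifically "festival brewer"), modifier "desert".
"festival brewer" → head "brewer", modifier "festival".
Putting it together: [noon [[island [solstice heron]] [desert [festival brewer]]]].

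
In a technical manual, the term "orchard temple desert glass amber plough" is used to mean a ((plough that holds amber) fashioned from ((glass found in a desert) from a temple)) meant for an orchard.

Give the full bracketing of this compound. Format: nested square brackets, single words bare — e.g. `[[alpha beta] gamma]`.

[orchard [[temple [desert glass]] [amber plough]]]

At the top level: head "plough" (specifically "temple desert glass amber plough"); modifier "orchard".
Within "temple desert glass amber plough", the head is "plough" (specifically "amber plough") and the modifier is "temple desert glass".
Within "temple desert glass", the head is "glass" (specifically "desert glass") and the modifier is "temple".
Within "desert glass", the head is "glass" and the modifier is "desert".
Within "amber plough", the head is "plough" and the modifier is "amber".
Assembled: [orchard [[temple [desert glass]] [amber plough]]].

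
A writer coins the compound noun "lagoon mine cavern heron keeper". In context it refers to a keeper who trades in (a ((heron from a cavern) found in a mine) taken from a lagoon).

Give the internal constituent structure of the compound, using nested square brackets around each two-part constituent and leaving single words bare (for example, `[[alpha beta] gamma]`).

The outermost head in the paraphrase is "keeper", modified by "lagoon mine cavern heron".
Within "lagoon mine cavern heron", the head is "heron" (specifically "mine cavern heron") and the modifier is "lagoon".
Within "mine cavern heron", the head is "heron" (specifically "cavern heron") and the modifier is "mine".
Within "cavern heron", the head is "heron" and the modifier is "cavern".
So the structure is [[lagoon [mine [cavern heron]]] keeper].

[[lagoon [mine [cavern heron]]] keeper]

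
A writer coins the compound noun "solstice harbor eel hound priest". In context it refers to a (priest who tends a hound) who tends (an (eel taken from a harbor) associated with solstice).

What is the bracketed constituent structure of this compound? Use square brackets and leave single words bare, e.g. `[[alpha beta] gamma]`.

The outermost head in the paraphrase is "priest" (specifically "hound priest"), modified by "solstice harbor eel".
Within "solstice harbor eel", the head is "eel" (specifically "harbor eel") and the modifier is "solstice".
Within "harbor eel", the head is "eel" and the modifier is "harbor".
Within "hound priest", the head is "priest" and the modifier is "hound".
Putting it together: [[solstice [harbor eel]] [hound priest]].

[[solstice [harbor eel]] [hound priest]]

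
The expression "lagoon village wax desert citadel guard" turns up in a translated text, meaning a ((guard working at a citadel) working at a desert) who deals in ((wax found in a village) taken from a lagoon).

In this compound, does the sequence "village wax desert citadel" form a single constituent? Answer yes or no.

The top-level split is [lagoon village wax] [desert citadel guard]; the full structure is [[lagoon [village wax]] [desert [citadel guard]]].
"village wax desert citadel" straddles a constituent boundary, so it is not a single unit.

no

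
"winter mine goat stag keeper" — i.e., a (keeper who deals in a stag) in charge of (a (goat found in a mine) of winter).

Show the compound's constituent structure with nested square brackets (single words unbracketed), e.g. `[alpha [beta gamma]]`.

Overall it is a kind of keeper (specifically "stag keeper"); the modifier is "winter mine goat".
"winter mine goat" → head "goat" (specifically "mine goat"), modifier "winter".
"mine goat" → head "goat", modifier "mine".
"stag keeper" → head "keeper", modifier "stag".
So the structure is [[winter [mine goat]] [stag keeper]].

[[winter [mine goat]] [stag keeper]]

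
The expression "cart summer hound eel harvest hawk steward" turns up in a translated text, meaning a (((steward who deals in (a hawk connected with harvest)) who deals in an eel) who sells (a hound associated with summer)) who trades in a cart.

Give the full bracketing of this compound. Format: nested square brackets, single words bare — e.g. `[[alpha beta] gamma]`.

Overall it is a kind of steward (specifically "summer hound eel harvest hawk steward"); the modifier is "cart".
Inside "summer hound eel harvest hawk steward": head "steward" (specifically "eel harvest hawk steward"), modifier "summer hound".
Inside "summer hound": head "hound", modifier "summer".
Inside "eel harvest hawk steward": head "steward" (specifically "harvest hawk steward"), modifier "eel".
Inside "harvest hawk steward": head "steward", modifier "harvest hawk".
Inside "harvest hawk": head "hawk", modifier "harvest".
Assembled: [cart [[summer hound] [eel [[harvest hawk] steward]]]].

[cart [[summer hound] [eel [[harvest hawk] steward]]]]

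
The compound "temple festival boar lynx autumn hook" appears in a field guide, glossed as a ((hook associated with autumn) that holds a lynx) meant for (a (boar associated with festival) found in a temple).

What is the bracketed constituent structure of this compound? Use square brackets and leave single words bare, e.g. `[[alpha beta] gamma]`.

[[temple [festival boar]] [lynx [autumn hook]]]

Overall it is a kind of hook (specifically "lynx autumn hook"); the modifier is "temple festival boar".
"temple festival boar" → head "boar" (specifically "festival boar"), modifier "temple".
"festival boar" → head "boar", modifier "festival".
"lynx autumn hook" → head "hook" (specifically "autumn hook"), modifier "lynx".
"autumn hook" → head "hook", modifier "autumn".
Putting it together: [[temple [festival boar]] [lynx [autumn hook]]].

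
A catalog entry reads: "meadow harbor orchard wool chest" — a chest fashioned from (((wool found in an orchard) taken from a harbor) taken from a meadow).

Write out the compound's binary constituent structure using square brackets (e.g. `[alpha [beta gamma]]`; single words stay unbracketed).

At the top level: head "chest"; modifier "meadow harbor orchard wool".
Within "meadow harbor orchard wool", the head is "wool" (specifically "harbor orchard wool") and the modifier is "meadow".
Within "harbor orchard wool", the head is "wool" (specifically "orchard wool") and the modifier is "harbor".
Within "orchard wool", the head is "wool" and the modifier is "orchard".
Assembled: [[meadow [harbor [orchard wool]]] chest].

[[meadow [harbor [orchard wool]]] chest]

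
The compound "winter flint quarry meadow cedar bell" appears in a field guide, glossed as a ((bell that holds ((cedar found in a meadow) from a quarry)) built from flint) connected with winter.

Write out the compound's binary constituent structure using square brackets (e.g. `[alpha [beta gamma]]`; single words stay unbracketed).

[winter [flint [[quarry [meadow cedar]] bell]]]

At the top level: head "bell" (specifically "flint quarry meadow cedar bell"); modifier "winter".
Inside "flint quarry meadow cedar bell": head "bell" (specifically "quarry meadow cedar bell"), modifier "flint".
Inside "quarry meadow cedar bell": head "bell", modifier "quarry meadow cedar".
Inside "quarry meadow cedar": head "cedar" (specifically "meadow cedar"), modifier "quarry".
Inside "meadow cedar": head "cedar", modifier "meadow".
So the structure is [winter [flint [[quarry [meadow cedar]] bell]]].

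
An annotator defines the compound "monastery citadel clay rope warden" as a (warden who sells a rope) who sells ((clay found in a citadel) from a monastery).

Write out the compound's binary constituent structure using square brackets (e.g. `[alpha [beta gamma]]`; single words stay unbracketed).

[[monastery [citadel clay]] [rope warden]]

The outermost head in the paraphrase is "warden" (specifically "rope warden"), modified by "monastery citadel clay".
Within "monastery citadel clay", the head is "clay" (specifically "citadel clay") and the modifier is "monastery".
Within "citadel clay", the head is "clay" and the modifier is "citadel".
Within "rope warden", the head is "warden" and the modifier is "rope".
Assembled: [[monastery [citadel clay]] [rope warden]].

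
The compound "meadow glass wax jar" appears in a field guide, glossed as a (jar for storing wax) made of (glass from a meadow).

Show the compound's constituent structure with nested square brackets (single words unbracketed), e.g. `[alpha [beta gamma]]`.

The outermost head in the paraphrase is "jar" (specifically "wax jar"), modified by "meadow glass".
Within "meadow glass", the head is "glass" and the modifier is "meadow".
Within "wax jar", the head is "jar" and the modifier is "wax".
Putting it together: [[meadow glass] [wax jar]].

[[meadow glass] [wax jar]]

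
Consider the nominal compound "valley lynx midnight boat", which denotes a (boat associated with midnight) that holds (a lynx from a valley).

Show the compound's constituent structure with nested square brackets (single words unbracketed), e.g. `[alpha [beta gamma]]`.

Whole compound: head "boat" (specifically "midnight boat"), modifier "valley lynx".
Within "valley lynx", the head is "lynx" and the modifier is "valley".
Within "midnight boat", the head is "boat" and the modifier is "midnight".
So the structure is [[valley lynx] [midnight boat]].

[[valley lynx] [midnight boat]]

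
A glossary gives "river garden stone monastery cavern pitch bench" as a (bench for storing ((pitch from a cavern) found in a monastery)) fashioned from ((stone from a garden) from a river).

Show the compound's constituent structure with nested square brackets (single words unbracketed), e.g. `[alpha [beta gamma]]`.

[[river [garden stone]] [[monastery [cavern pitch]] bench]]

At the top level: head "bench" (specifically "monastery cavern pitch bench"); modifier "river garden stone".
Within "river garden stone", the head is "stone" (specifically "garden stone") and the modifier is "river".
Within "garden stone", the head is "stone" and the modifier is "garden".
Within "monastery cavern pitch bench", the head is "bench" and the modifier is "monastery cavern pitch".
Within "monastery cavern pitch", the head is "pitch" (specifically "cavern pitch") and the modifier is "monastery".
Within "cavern pitch", the head is "pitch" and the modifier is "cavern".
So the structure is [[river [garden stone]] [[monastery [cavern pitch]] bench]].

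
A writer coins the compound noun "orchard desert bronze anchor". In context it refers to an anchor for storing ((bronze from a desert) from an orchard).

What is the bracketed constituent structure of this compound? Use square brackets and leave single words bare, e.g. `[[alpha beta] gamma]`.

[[orchard [desert bronze]] anchor]

The outermost head in the paraphrase is "anchor", modified by "orchard desert bronze".
"orchard desert bronze" → head "bronze" (specifically "desert bronze"), modifier "orchard".
"desert bronze" → head "bronze", modifier "desert".
Assembled: [[orchard [desert bronze]] anchor].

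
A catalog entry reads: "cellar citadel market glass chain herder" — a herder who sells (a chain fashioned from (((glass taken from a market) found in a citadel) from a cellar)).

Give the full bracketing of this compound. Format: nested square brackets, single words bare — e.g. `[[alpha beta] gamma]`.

[[[cellar [citadel [market glass]]] chain] herder]

Overall it is a kind of herder; the modifier is "cellar citadel market glass chain".
"cellar citadel market glass chain" → head "chain", modifier "cellar citadel market glass".
"cellar citadel market glass" → head "glass" (specifically "citadel market glass"), modifier "cellar".
"citadel market glass" → head "glass" (specifically "market glass"), modifier "citadel".
"market glass" → head "glass", modifier "market".
Assembled: [[[cellar [citadel [market glass]]] chain] herder].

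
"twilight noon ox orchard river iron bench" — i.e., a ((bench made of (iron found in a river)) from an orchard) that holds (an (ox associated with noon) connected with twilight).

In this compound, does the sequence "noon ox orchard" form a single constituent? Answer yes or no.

no

The top-level split is [twilight noon ox] [orchard river iron bench]; the full structure is [[twilight [noon ox]] [orchard [[river iron] bench]]].
"noon ox orchard" straddles a constituent boundary, so it is not a single unit.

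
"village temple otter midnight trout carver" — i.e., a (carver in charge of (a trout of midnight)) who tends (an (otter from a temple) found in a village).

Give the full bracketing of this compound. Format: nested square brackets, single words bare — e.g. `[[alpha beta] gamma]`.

Overall it is a kind of carver (specifically "midnight trout carver"); the modifier is "village temple otter".
Inside "village temple otter": head "otter" (specifically "temple otter"), modifier "village".
Inside "temple otter": head "otter", modifier "temple".
Inside "midnight trout carver": head "carver", modifier "midnight trout".
Inside "midnight trout": head "trout", modifier "midnight".
Assembled: [[village [temple otter]] [[midnight trout] carver]].

[[village [temple otter]] [[midnight trout] carver]]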